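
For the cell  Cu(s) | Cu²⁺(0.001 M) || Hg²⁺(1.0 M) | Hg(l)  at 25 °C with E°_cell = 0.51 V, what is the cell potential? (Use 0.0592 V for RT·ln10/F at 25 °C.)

Balancing electrons gives n = 2; the reaction quotient is Q = [Cu²⁺]/[Hg²⁺] = 0.00100.
At 25 °C, E = E° − (0.0592/n) log Q = 0.51 − (0.0592/2)(-3.000) = 0.510 + 0.089 = 0.599 V.

0.599 V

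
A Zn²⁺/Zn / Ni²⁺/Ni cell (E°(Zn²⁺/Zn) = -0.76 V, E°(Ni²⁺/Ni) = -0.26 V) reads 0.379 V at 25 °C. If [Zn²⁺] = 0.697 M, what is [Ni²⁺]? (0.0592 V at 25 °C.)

From the Nernst equation, log Q = n(E° − E)/0.0592 = 2(0.50 − 0.379)/0.0592 = 4.088, so Q = 1.22 × 10^4.
With Q = [Zn²⁺]/[Ni²⁺] and the known concentrations, [Ni²⁺] in the denominator gives [Ni²⁺] = 5.7 × 10^-5 M.

5.7 × 10^-5 M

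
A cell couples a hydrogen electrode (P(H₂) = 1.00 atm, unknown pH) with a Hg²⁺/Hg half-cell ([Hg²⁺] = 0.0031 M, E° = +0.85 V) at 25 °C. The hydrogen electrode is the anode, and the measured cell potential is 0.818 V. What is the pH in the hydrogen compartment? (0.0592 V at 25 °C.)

pH = 0.71

E°_cell = 0.85 V and n = 2.
log Q = n(E° − E)/0.0592 = 2×(0.85 − 0.818)/0.0592 = 1.081.
With Q = [H⁺]^2 / ([Hg²⁺]·P(H₂)), solving for [H⁺] gives log[H⁺] = -0.714, so pH = 0.71.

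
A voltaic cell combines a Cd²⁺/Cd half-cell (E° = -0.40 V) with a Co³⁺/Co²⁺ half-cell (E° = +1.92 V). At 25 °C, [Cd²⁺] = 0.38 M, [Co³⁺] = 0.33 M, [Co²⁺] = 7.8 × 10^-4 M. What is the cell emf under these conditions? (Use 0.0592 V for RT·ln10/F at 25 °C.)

2.49 V

The Co³⁺/Co²⁺ couple has the higher reduction potential and acts as the cathode, so E°_cell = +1.92 − (-0.40) = 2.32 V.
Balancing electrons gives n = 2; the reaction quotient is Q = [Cd²⁺]·[Co²⁺]^2/[Co³⁺]^2 = 2.12 × 10^-6.
At 25 °C, E = E° − (0.0592/n) log Q = 2.32 − (0.0592/2)(-5.673) = 2.320 + 0.168 = 2.488 V.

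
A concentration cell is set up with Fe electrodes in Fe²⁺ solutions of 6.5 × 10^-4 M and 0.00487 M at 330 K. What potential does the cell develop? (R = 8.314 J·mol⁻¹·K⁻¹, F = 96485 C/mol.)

0.029 V

Both half-cells are Fe²⁺/Fe, so E°_cell = 0. The concentrated side is the cathode; the cell reaction moves Fe²⁺ from high to low concentration with n = 2.
Q = [Fe²⁺]_dilute/[Fe²⁺]_conc = 6.5 × 10^-4/0.00487 = 0.133.
E = 0 − (RT/nF) ln Q = −((8.314×330)/(2×96485))(-2.014) = 0.0286 V.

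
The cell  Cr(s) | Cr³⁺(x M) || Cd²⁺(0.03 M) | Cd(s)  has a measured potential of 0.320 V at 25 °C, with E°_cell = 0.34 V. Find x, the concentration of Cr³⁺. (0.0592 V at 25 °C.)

From the Nernst equation, log Q = n(E° − E)/0.0592 = 6(0.34 − 0.320)/0.0592 = 2.027, so Q = 106.
With Q = [Cr³⁺]^2/[Cd²⁺]^3 and the known concentrations, [Cr³⁺]^2 in the numerator gives [Cr³⁺] = 0.054 M.

0.054 M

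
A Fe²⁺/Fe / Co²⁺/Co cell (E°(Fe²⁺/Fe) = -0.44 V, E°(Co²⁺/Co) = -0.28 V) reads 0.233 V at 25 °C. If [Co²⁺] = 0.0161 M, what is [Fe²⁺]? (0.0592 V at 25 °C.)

5.5 × 10^-5 M

From the Nernst equation, log Q = n(E° − E)/0.0592 = 2(0.16 − 0.233)/0.0592 = -2.466, so Q = 0.00342.
With Q = [Fe²⁺]/[Co²⁺] and the known concentrations, [Fe²⁺] in the numerator gives [Fe²⁺] = 5.5 × 10^-5 M.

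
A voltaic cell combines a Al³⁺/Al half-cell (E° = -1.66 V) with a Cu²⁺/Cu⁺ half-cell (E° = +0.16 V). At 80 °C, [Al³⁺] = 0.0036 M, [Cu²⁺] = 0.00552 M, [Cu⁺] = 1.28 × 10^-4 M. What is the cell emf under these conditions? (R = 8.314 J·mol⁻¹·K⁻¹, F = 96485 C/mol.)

The Cu²⁺/Cu⁺ couple has the higher reduction potential and acts as the cathode, so E°_cell = +0.16 − (-1.66) = 1.82 V.
Balancing electrons gives n = 3; the reaction quotient is Q = [Al³⁺]·[Cu⁺]^3/[Cu²⁺]^3 = 4.49 × 10^-8.
E = E° − (RT/nF) ln Q = 1.82 − (8.314×353)/(3×96485) × (-16.919) = 1.820 + 0.172 = 1.992 V.

1.99 V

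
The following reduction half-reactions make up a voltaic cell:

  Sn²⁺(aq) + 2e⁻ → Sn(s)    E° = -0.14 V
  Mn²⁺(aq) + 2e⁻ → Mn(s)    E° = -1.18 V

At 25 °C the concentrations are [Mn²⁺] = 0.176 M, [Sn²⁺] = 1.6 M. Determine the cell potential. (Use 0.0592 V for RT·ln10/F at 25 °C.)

The Sn²⁺/Sn couple has the higher reduction potential and acts as the cathode, so E°_cell = -0.14 − (-1.18) = 1.04 V.
Balancing electrons gives n = 2; the reaction quotient is Q = [Mn²⁺]/[Sn²⁺] = 0.110.
At 25 °C, E = E° − (0.0592/n) log Q = 1.04 − (0.0592/2)(-0.959) = 1.040 + 0.028 = 1.068 V.

1.07 V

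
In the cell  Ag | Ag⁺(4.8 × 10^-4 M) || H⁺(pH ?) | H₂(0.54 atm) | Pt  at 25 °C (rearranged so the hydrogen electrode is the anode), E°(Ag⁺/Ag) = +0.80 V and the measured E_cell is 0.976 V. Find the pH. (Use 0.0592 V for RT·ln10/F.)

pH = 6.43

E°_cell = 0.80 V and n = 2.
log Q = n(E° − E)/0.0592 = 2×(0.80 − 0.976)/0.0592 = -5.946.
With Q = [H⁺]^2 / ([Ag⁺]^2·P(H₂)), solving for [H⁺] gives log[H⁺] = -6.426, so pH = 6.43.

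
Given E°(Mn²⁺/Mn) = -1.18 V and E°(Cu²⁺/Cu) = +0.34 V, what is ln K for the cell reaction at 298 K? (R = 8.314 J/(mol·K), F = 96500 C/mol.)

ln K = 118.4

E°_cell = +0.34 − (-1.18) = 1.52 V, with n = 2 electrons transferred.
At equilibrium E = 0, so the Nernst equation gives ln K = nFE°/RT = (2)(96500)(1.52)/((8.314)(298)) = 118.41.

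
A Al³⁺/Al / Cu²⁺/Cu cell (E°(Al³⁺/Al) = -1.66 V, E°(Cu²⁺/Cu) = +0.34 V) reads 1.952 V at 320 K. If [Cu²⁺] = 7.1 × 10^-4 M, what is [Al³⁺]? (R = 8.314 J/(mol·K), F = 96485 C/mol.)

0.0035 M

From the Nernst equation, ln Q = nF(E° − E)/RT = 6×96485×(2.00 − 1.952)/(8.314×320) = 10.445, so Q = 3.44 × 10^4.
With Q = [Al³⁺]^2/[Cu²⁺]^3 and the known concentrations, [Al³⁺]^2 in the numerator gives [Al³⁺] = 0.0035 M.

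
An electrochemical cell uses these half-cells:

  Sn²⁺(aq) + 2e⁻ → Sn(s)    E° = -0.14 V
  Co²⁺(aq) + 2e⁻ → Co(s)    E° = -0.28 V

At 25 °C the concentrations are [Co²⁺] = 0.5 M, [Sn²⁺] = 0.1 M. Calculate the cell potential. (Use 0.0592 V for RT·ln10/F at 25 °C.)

The Sn²⁺/Sn couple has the higher reduction potential and acts as the cathode, so E°_cell = -0.14 − (-0.28) = 0.14 V.
Balancing electrons gives n = 2; the reaction quotient is Q = [Co²⁺]/[Sn²⁺] = 5.00.
At 25 °C, E = E° − (0.0592/n) log Q = 0.14 − (0.0592/2)(0.699) = 0.140 − 0.021 = 0.119 V.

0.119 V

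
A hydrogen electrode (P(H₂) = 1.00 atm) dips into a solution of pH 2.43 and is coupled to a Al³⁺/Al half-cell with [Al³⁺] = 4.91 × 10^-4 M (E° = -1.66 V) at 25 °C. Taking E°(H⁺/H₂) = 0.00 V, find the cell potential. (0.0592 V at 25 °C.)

1.58 V

The hydrogen couple is the cathode, so E°_cell = 1.66 V; n = 6.
[H⁺] = 10^(−2.43) = 0.0037 M, and Q = [Al³⁺]^2·P(H₂)^3 / [H⁺]^6 = 9.17 × 10^7.
E = E° − (0.0592/6) log Q = 1.66 − (0.0592/6)(7.962) = 1.581 V.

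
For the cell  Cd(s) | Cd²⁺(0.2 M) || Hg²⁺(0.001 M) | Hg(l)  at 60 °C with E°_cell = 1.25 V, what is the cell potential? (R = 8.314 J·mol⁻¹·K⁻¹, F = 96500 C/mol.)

Balancing electrons gives n = 2; the reaction quotient is Q = [Cd²⁺]/[Hg²⁺] = 200.
E = E° − (RT/nF) ln Q = 1.25 − (8.314×333)/(2×96500) × (5.298) = 1.250 − 0.076 = 1.174 V.

1.17 V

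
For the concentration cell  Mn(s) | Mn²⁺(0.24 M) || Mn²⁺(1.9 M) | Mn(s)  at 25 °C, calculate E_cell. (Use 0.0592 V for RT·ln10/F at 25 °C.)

0.027 V

Both half-cells are Mn²⁺/Mn, so E°_cell = 0. The concentrated side is the cathode; the cell reaction moves Mn²⁺ from high to low concentration with n = 2.
Q = [Mn²⁺]_dilute/[Mn²⁺]_conc = 0.24/1.9 = 0.126.
E = 0 − (0.0592/2) log Q = −(0.0592/2)(-0.899) = 0.0266 V.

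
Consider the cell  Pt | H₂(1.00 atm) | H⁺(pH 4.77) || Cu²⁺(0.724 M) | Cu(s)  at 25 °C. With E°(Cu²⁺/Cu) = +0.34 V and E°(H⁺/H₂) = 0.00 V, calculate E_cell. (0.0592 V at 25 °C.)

The Cu²⁺/Cu couple is the cathode, so E°_cell = 0.34 V; n = 2.
[H⁺] = 10^(−4.77) = 1.7 × 10^-5 M, and Q = [H⁺]^2 / ([Cu²⁺]·P(H₂)) = 3.98 × 10^-10.
E = E° − (0.0592/2) log Q = 0.34 − (0.0592/2)(-9.400) = 0.618 V.

0.62 V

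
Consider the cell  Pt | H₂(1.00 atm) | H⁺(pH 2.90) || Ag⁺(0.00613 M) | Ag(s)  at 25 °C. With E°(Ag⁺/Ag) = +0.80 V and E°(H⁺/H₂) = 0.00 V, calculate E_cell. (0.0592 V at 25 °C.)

The Ag⁺/Ag couple is the cathode, so E°_cell = 0.80 V; n = 2.
[H⁺] = 10^(−2.90) = 0.0013 M, and Q = [H⁺]^2 / ([Ag⁺]^2·P(H₂)) = 0.0422.
E = E° − (0.0592/2) log Q = 0.80 − (0.0592/2)(-1.375) = 0.841 V.

0.84 V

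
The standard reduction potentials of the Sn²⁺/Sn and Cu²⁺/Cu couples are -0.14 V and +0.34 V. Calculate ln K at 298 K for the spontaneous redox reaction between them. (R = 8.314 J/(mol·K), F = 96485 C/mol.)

E°_cell = +0.34 − (-0.14) = 0.48 V, with n = 2 electrons transferred.
At equilibrium E = 0, so the Nernst equation gives ln K = nFE°/RT = (2)(96485)(0.48)/((8.314)(298)) = 37.39.

ln K = 37.4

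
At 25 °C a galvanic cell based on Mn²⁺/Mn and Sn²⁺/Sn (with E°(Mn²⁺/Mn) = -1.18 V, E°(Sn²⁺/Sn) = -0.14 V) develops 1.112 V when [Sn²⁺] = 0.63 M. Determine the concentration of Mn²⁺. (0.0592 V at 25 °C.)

0.0023 M

From the Nernst equation, log Q = n(E° − E)/0.0592 = 2(1.04 − 1.112)/0.0592 = -2.432, so Q = 0.00369.
With Q = [Mn²⁺]/[Sn²⁺] and the known concentrations, [Mn²⁺] in the numerator gives [Mn²⁺] = 0.0023 M.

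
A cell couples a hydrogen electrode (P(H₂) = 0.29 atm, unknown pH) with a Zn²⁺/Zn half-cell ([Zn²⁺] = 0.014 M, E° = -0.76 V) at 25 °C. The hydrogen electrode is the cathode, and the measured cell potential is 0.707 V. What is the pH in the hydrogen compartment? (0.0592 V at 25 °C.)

pH = 2.09

E°_cell = 0.76 V and n = 2.
log Q = n(E° − E)/0.0592 = 2×(0.76 − 0.707)/0.0592 = 1.791.
With Q = [Zn²⁺]·P(H₂) / [H⁺]^2, solving for [H⁺] gives log[H⁺] = -2.091, so pH = 2.09.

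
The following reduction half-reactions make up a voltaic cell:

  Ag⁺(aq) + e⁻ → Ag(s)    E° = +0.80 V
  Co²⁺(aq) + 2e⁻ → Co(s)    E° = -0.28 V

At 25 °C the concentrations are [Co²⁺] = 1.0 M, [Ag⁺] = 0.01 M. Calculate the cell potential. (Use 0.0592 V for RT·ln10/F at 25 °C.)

The Ag⁺/Ag couple has the higher reduction potential and acts as the cathode, so E°_cell = +0.80 − (-0.28) = 1.08 V.
Balancing electrons gives n = 2; the reaction quotient is Q = [Co²⁺]/[Ag⁺]^2 = 1 × 10^4.
At 25 °C, E = E° − (0.0592/n) log Q = 1.08 − (0.0592/2)(4.000) = 1.080 − 0.118 = 0.962 V.

0.962 V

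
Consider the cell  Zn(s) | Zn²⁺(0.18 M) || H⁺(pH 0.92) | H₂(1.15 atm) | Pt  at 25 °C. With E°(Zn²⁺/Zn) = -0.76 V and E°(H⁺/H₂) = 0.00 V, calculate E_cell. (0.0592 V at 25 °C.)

The hydrogen couple is the cathode, so E°_cell = 0.76 V; n = 2.
[H⁺] = 10^(−0.92) = 0.12 M, and Q = [Zn²⁺]·P(H₂) / [H⁺]^2 = 14.3.
E = E° − (0.0592/2) log Q = 0.76 − (0.0592/2)(1.156) = 0.726 V.

0.73 V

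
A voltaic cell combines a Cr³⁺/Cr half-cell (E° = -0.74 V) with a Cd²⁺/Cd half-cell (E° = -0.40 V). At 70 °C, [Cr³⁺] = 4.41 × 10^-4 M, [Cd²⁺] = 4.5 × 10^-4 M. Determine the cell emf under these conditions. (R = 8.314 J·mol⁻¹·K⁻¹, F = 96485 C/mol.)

0.302 V

The Cd²⁺/Cd couple has the higher reduction potential and acts as the cathode, so E°_cell = -0.40 − (-0.74) = 0.34 V.
Balancing electrons gives n = 6; the reaction quotient is Q = [Cr³⁺]^2/[Cd²⁺]^3 = 2130.
E = E° − (RT/nF) ln Q = 0.34 − (8.314×343)/(6×96485) × (7.666) = 0.340 − 0.038 = 0.302 V.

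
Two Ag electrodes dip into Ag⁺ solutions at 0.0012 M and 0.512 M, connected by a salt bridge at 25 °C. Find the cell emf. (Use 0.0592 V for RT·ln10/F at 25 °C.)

Both half-cells are Ag⁺/Ag, so E°_cell = 0. The concentrated side is the cathode; the cell reaction moves Ag⁺ from high to low concentration with n = 1.
Q = [Ag⁺]_dilute/[Ag⁺]_conc = 0.0012/0.512 = 0.00234.
E = 0 − (0.0592/1) log Q = −(0.0592/1)(-2.630) = 0.1557 V.

0.16 V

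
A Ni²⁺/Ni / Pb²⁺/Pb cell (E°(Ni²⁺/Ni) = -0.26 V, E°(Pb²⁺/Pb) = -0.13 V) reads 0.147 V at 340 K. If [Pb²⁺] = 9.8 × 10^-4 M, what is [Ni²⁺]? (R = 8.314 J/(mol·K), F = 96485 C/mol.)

From the Nernst equation, ln Q = nF(E° − E)/RT = 2×96485×(0.13 − 0.147)/(8.314×340) = -1.161, so Q = 0.313.
With Q = [Ni²⁺]/[Pb²⁺] and the known concentrations, [Ni²⁺] in the numerator gives [Ni²⁺] = 3.1 × 10^-4 M.

3.1 × 10^-4 M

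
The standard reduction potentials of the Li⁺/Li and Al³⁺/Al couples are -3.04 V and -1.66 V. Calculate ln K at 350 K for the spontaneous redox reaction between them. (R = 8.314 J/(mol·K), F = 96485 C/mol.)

ln K = 137.3

E°_cell = -1.66 − (-3.04) = 1.38 V, with n = 3 electrons transferred.
At equilibrium E = 0, so the Nernst equation gives ln K = nFE°/RT = (3)(96485)(1.38)/((8.314)(350)) = 137.27.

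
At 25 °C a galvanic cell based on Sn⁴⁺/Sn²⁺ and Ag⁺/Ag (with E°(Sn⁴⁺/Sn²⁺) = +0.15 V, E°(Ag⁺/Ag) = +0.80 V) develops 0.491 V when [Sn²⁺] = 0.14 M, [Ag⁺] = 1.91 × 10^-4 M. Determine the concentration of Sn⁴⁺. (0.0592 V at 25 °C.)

0.0012 M

From the Nernst equation, log Q = n(E° − E)/0.0592 = 2(0.65 − 0.491)/0.0592 = 5.372, so Q = 2.35 × 10^5.
With Q = [Sn⁴⁺]/([Sn²⁺]·[Ag⁺]^2) and the known concentrations, [Sn⁴⁺] in the numerator gives [Sn⁴⁺] = 0.0012 M.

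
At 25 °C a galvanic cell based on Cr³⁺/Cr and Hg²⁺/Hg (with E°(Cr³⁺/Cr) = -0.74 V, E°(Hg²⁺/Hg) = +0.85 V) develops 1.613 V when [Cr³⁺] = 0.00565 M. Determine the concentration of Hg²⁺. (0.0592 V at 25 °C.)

From the Nernst equation, log Q = n(E° − E)/0.0592 = 6(1.59 − 1.613)/0.0592 = -2.331, so Q = 0.00467.
With Q = [Cr³⁺]^2/[Hg²⁺]^3 and the known concentrations, [Hg²⁺]^3 in the denominator gives [Hg²⁺] = 0.19 M.

0.19 M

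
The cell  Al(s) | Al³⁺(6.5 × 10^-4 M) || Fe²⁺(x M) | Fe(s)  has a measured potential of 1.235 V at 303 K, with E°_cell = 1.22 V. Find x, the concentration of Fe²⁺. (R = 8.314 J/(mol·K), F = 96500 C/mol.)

From the Nernst equation, ln Q = nF(E° − E)/RT = 6×96500×(1.22 − 1.235)/(8.314×303) = -3.448, so Q = 0.0318.
With Q = [Al³⁺]^2/[Fe²⁺]^3 and the known concentrations, [Fe²⁺]^3 in the denominator gives [Fe²⁺] = 0.024 M.

0.024 M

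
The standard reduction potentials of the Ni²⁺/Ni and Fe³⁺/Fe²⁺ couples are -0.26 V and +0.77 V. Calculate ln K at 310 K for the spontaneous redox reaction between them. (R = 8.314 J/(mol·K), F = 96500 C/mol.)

ln K = 77.1

E°_cell = +0.77 − (-0.26) = 1.03 V, with n = 2 electrons transferred.
At equilibrium E = 0, so the Nernst equation gives ln K = nFE°/RT = (2)(96500)(1.03)/((8.314)(310)) = 77.13.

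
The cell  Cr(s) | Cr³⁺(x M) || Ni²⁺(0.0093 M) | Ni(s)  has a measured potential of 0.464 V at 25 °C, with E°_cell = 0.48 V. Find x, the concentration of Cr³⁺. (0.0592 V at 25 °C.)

0.0058 M

From the Nernst equation, log Q = n(E° − E)/0.0592 = 6(0.48 − 0.464)/0.0592 = 1.622, so Q = 41.8.
With Q = [Cr³⁺]^2/[Ni²⁺]^3 and the known concentrations, [Cr³⁺]^2 in the numerator gives [Cr³⁺] = 0.0058 M.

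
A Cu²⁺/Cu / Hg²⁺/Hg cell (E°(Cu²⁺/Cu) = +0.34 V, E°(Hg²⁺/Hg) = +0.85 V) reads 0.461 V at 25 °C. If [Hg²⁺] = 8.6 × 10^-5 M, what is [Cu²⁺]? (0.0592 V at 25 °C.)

0.0039 M

From the Nernst equation, log Q = n(E° − E)/0.0592 = 2(0.51 − 0.461)/0.0592 = 1.655, so Q = 45.2.
With Q = [Cu²⁺]/[Hg²⁺] and the known concentrations, [Cu²⁺] in the numerator gives [Cu²⁺] = 0.0039 M.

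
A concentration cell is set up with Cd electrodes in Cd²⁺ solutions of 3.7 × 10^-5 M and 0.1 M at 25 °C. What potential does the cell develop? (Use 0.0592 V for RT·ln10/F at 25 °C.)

0.10 V

Both half-cells are Cd²⁺/Cd, so E°_cell = 0. The concentrated side is the cathode; the cell reaction moves Cd²⁺ from high to low concentration with n = 2.
Q = [Cd²⁺]_dilute/[Cd²⁺]_conc = 3.7 × 10^-5/0.1 = 3.7 × 10^-4.
E = 0 − (0.0592/2) log Q = −(0.0592/2)(-3.432) = 0.1016 V.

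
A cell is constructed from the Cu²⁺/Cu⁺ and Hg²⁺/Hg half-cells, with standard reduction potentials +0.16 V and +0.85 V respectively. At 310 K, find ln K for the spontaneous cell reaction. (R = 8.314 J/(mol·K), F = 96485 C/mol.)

E°_cell = +0.85 − (+0.16) = 0.69 V, with n = 2 electrons transferred.
At equilibrium E = 0, so the Nernst equation gives ln K = nFE°/RT = (2)(96485)(0.69)/((8.314)(310)) = 51.66.

ln K = 51.7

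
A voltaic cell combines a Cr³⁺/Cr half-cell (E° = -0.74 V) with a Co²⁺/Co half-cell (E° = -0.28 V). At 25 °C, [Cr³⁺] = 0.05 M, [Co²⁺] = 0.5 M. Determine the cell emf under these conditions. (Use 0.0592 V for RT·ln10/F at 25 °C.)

0.477 V

The Co²⁺/Co couple has the higher reduction potential and acts as the cathode, so E°_cell = -0.28 − (-0.74) = 0.46 V.
Balancing electrons gives n = 6; the reaction quotient is Q = [Cr³⁺]^2/[Co²⁺]^3 = 0.0200.
At 25 °C, E = E° − (0.0592/n) log Q = 0.46 − (0.0592/6)(-1.699) = 0.460 + 0.017 = 0.477 V.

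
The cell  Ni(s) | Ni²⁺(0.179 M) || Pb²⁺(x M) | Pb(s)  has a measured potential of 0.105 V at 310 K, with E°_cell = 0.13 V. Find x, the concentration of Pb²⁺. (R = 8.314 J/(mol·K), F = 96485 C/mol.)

0.028 M

From the Nernst equation, ln Q = nF(E° − E)/RT = 2×96485×(0.13 − 0.105)/(8.314×310) = 1.872, so Q = 6.50.
With Q = [Ni²⁺]/[Pb²⁺] and the known concentrations, [Pb²⁺] in the denominator gives [Pb²⁺] = 0.028 M.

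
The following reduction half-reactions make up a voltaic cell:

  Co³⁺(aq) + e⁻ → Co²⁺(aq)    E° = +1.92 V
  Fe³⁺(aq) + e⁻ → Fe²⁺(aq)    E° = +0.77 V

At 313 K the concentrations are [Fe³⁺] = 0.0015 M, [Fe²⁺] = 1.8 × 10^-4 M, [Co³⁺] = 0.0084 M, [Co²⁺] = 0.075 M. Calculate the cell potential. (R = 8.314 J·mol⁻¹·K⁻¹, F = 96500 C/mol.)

1.03 V

The Co³⁺/Co²⁺ couple has the higher reduction potential and acts as the cathode, so E°_cell = +1.92 − (+0.77) = 1.15 V.
Balancing electrons gives n = 1; the reaction quotient is Q = [Fe³⁺]·[Co²⁺]/([Fe²⁺]·[Co³⁺]) = 74.4.
E = E° − (RT/nF) ln Q = 1.15 − (8.314×313)/(1×96500) × (4.310) = 1.150 − 0.116 = 1.034 V.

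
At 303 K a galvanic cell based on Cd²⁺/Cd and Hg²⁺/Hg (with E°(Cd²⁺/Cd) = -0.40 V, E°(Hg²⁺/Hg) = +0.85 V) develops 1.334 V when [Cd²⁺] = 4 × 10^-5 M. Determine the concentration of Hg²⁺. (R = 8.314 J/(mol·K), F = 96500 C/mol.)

From the Nernst equation, ln Q = nF(E° − E)/RT = 2×96500×(1.25 − 1.334)/(8.314×303) = -6.436, so Q = 0.00160.
With Q = [Cd²⁺]/[Hg²⁺] and the known concentrations, [Hg²⁺] in the denominator gives [Hg²⁺] = 0.025 M.

0.025 M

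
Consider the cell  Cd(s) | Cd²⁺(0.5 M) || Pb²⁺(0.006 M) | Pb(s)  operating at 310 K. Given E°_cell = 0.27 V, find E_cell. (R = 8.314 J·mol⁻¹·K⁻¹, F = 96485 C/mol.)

0.211 V

Balancing electrons gives n = 2; the reaction quotient is Q = [Cd²⁺]/[Pb²⁺] = 83.3.
E = E° − (RT/nF) ln Q = 0.27 − (8.314×310)/(2×96485) × (4.423) = 0.270 − 0.059 = 0.211 V.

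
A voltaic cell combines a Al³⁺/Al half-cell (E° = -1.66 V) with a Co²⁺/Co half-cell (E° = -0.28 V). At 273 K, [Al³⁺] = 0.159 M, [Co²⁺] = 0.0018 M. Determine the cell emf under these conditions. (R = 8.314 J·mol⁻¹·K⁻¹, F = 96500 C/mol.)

1.32 V

The Co²⁺/Co couple has the higher reduction potential and acts as the cathode, so E°_cell = -0.28 − (-1.66) = 1.38 V.
Balancing electrons gives n = 6; the reaction quotient is Q = [Al³⁺]^2/[Co²⁺]^3 = 4.33 × 10^6.
E = E° − (RT/nF) ln Q = 1.38 − (8.314×273)/(6×96500) × (15.282) = 1.380 − 0.060 = 1.320 V.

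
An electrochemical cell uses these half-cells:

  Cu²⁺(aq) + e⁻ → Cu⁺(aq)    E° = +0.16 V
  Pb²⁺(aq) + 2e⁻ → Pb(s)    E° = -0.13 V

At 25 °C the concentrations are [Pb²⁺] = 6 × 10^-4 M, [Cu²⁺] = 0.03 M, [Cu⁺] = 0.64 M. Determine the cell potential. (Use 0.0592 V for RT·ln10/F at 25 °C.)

0.307 V

The Cu²⁺/Cu⁺ couple has the higher reduction potential and acts as the cathode, so E°_cell = +0.16 − (-0.13) = 0.29 V.
Balancing electrons gives n = 2; the reaction quotient is Q = [Pb²⁺]·[Cu⁺]^2/[Cu²⁺]^2 = 0.273.
At 25 °C, E = E° − (0.0592/n) log Q = 0.29 − (0.0592/2)(-0.564) = 0.290 + 0.017 = 0.307 V.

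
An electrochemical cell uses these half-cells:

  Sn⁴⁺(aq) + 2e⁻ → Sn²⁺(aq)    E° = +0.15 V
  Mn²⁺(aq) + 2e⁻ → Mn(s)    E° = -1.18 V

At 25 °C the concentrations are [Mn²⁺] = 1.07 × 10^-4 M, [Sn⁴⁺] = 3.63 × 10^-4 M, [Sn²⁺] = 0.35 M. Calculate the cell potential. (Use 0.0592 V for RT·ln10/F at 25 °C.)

The Sn⁴⁺/Sn²⁺ couple has the higher reduction potential and acts as the cathode, so E°_cell = +0.15 − (-1.18) = 1.33 V.
Balancing electrons gives n = 2; the reaction quotient is Q = [Mn²⁺]·[Sn²⁺]/[Sn⁴⁺] = 0.103.
At 25 °C, E = E° − (0.0592/n) log Q = 1.33 − (0.0592/2)(-0.986) = 1.330 + 0.029 = 1.359 V.

1.36 V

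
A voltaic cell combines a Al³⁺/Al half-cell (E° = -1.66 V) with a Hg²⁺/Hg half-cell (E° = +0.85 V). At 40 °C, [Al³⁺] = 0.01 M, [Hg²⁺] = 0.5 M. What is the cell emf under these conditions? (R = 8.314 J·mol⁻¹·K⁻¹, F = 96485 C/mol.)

2.54 V

The Hg²⁺/Hg couple has the higher reduction potential and acts as the cathode, so E°_cell = +0.85 − (-1.66) = 2.51 V.
Balancing electrons gives n = 6; the reaction quotient is Q = [Al³⁺]^2/[Hg²⁺]^3 = 8 × 10^-4.
E = E° − (RT/nF) ln Q = 2.51 − (8.314×313)/(6×96485) × (-7.131) = 2.510 + 0.032 = 2.542 V.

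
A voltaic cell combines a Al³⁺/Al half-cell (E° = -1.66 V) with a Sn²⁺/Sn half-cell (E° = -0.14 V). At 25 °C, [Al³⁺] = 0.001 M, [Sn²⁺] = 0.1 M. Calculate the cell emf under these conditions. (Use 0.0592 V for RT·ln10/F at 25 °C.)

The Sn²⁺/Sn couple has the higher reduction potential and acts as the cathode, so E°_cell = -0.14 − (-1.66) = 1.52 V.
Balancing electrons gives n = 6; the reaction quotient is Q = [Al³⁺]^2/[Sn²⁺]^3 = 0.00100.
At 25 °C, E = E° − (0.0592/n) log Q = 1.52 − (0.0592/6)(-3.000) = 1.520 + 0.030 = 1.550 V.

1.55 V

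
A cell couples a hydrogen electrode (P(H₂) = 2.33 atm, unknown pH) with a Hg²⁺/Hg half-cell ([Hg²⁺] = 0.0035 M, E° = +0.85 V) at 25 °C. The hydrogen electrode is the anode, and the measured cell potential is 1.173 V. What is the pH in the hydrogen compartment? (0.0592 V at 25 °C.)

pH = 6.50

E°_cell = 0.85 V and n = 2.
log Q = n(E° − E)/0.0592 = 2×(0.85 − 1.173)/0.0592 = -10.912.
With Q = [H⁺]^2 / ([Hg²⁺]·P(H₂)), solving for [H⁺] gives log[H⁺] = -6.500, so pH = 6.50.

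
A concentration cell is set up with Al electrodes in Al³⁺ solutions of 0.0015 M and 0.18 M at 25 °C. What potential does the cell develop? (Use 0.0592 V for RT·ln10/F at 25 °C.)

0.041 V

Both half-cells are Al³⁺/Al, so E°_cell = 0. The concentrated side is the cathode; the cell reaction moves Al³⁺ from high to low concentration with n = 3.
Q = [Al³⁺]_dilute/[Al³⁺]_conc = 0.0015/0.18 = 0.00833.
E = 0 − (0.0592/3) log Q = −(0.0592/3)(-2.079) = 0.0410 V.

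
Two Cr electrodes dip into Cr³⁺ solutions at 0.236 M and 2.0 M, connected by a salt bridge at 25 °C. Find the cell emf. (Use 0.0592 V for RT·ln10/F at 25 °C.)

Both half-cells are Cr³⁺/Cr, so E°_cell = 0. The concentrated side is the cathode; the cell reaction moves Cr³⁺ from high to low concentration with n = 3.
Q = [Cr³⁺]_dilute/[Cr³⁺]_conc = 0.236/2.0 = 0.118.
E = 0 − (0.0592/3) log Q = −(0.0592/3)(-0.928) = 0.0183 V.

0.018 V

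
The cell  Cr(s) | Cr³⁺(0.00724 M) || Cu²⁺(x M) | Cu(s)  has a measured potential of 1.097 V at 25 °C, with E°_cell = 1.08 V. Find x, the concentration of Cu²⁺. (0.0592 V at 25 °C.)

From the Nernst equation, log Q = n(E° − E)/0.0592 = 6(1.08 − 1.097)/0.0592 = -1.723, so Q = 0.0189.
With Q = [Cr³⁺]^2/[Cu²⁺]^3 and the known concentrations, [Cu²⁺]^3 in the denominator gives [Cu²⁺] = 0.14 M.

0.14 M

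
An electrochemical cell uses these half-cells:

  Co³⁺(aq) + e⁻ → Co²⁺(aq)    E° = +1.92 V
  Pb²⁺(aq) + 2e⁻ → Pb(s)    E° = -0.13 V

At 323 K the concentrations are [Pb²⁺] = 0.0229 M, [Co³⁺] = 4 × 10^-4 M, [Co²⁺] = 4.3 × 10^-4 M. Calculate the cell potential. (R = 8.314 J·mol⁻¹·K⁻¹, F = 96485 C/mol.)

2.10 V

The Co³⁺/Co²⁺ couple has the higher reduction potential and acts as the cathode, so E°_cell = +1.92 − (-0.13) = 2.05 V.
Balancing electrons gives n = 2; the reaction quotient is Q = [Pb²⁺]·[Co²⁺]^2/[Co³⁺]^2 = 0.0265.
E = E° − (RT/nF) ln Q = 2.05 − (8.314×323)/(2×96485) × (-3.632) = 2.050 + 0.051 = 2.101 V.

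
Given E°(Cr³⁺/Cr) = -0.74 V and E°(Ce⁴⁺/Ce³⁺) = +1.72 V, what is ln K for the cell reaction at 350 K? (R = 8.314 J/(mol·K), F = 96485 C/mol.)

ln K = 244.7

E°_cell = +1.72 − (-0.74) = 2.46 V, with n = 3 electrons transferred.
At equilibrium E = 0, so the Nernst equation gives ln K = nFE°/RT = (3)(96485)(2.46)/((8.314)(350)) = 244.70.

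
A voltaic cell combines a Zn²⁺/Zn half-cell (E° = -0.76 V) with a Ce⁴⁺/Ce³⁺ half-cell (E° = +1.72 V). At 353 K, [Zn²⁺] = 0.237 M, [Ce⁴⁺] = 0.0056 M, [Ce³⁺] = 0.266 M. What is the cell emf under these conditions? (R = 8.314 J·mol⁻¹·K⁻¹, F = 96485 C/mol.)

The Ce⁴⁺/Ce³⁺ couple has the higher reduction potential and acts as the cathode, so E°_cell = +1.72 − (-0.76) = 2.48 V.
Balancing electrons gives n = 2; the reaction quotient is Q = [Zn²⁺]·[Ce³⁺]^2/[Ce⁴⁺]^2 = 535.
E = E° − (RT/nF) ln Q = 2.48 − (8.314×353)/(2×96485) × (6.282) = 2.480 − 0.096 = 2.384 V.

2.38 V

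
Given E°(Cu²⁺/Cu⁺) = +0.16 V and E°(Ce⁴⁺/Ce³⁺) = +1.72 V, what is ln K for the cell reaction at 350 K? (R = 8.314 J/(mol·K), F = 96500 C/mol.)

ln K = 51.7

E°_cell = +1.72 − (+0.16) = 1.56 V, with n = 1 electron transferred.
At equilibrium E = 0, so the Nernst equation gives ln K = nFE°/RT = (1)(96500)(1.56)/((8.314)(350)) = 51.73.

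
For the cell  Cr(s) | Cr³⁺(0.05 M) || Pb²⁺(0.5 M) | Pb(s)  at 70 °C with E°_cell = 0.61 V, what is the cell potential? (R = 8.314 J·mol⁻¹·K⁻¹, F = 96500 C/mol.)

Balancing electrons gives n = 6; the reaction quotient is Q = [Cr³⁺]^2/[Pb²⁺]^3 = 0.0200.
E = E° − (RT/nF) ln Q = 0.61 − (8.314×343)/(6×96500) × (-3.912) = 0.610 + 0.019 = 0.629 V.

0.629 V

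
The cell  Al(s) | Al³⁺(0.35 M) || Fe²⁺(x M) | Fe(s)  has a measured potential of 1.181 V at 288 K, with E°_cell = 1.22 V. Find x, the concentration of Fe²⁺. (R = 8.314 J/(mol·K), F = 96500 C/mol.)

From the Nernst equation, ln Q = nF(E° − E)/RT = 6×96500×(1.22 − 1.181)/(8.314×288) = 9.431, so Q = 1.25 × 10^4.
With Q = [Al³⁺]^2/[Fe²⁺]^3 and the known concentrations, [Fe²⁺]^3 in the denominator gives [Fe²⁺] = 0.021 M.

0.021 M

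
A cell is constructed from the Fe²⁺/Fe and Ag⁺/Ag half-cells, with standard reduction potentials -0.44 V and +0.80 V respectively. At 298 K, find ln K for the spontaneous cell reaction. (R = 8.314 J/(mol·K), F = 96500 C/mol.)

E°_cell = +0.80 − (-0.44) = 1.24 V, with n = 2 electrons transferred.
At equilibrium E = 0, so the Nernst equation gives ln K = nFE°/RT = (2)(96500)(1.24)/((8.314)(298)) = 96.59.

ln K = 96.6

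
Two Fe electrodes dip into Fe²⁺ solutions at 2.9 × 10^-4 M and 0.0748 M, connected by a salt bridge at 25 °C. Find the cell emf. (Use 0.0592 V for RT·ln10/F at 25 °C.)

Both half-cells are Fe²⁺/Fe, so E°_cell = 0. The concentrated side is the cathode; the cell reaction moves Fe²⁺ from high to low concentration with n = 2.
Q = [Fe²⁺]_dilute/[Fe²⁺]_conc = 2.9 × 10^-4/0.0748 = 0.00388.
E = 0 − (0.0592/2) log Q = −(0.0592/2)(-2.412) = 0.0714 V.

0.071 V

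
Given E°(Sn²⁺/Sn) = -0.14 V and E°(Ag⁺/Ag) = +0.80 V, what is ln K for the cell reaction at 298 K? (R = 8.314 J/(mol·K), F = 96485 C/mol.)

ln K = 73.2

E°_cell = +0.80 − (-0.14) = 0.94 V, with n = 2 electrons transferred.
At equilibrium E = 0, so the Nernst equation gives ln K = nFE°/RT = (2)(96485)(0.94)/((8.314)(298)) = 73.21.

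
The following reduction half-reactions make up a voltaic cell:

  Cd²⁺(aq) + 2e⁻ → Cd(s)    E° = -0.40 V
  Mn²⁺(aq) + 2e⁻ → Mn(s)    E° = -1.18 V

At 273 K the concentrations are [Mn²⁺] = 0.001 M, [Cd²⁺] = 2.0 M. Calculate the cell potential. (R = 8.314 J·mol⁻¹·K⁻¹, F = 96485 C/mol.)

The Cd²⁺/Cd couple has the higher reduction potential and acts as the cathode, so E°_cell = -0.40 − (-1.18) = 0.78 V.
Balancing electrons gives n = 2; the reaction quotient is Q = [Mn²⁺]/[Cd²⁺] = 5 × 10^-4.
E = E° − (RT/nF) ln Q = 0.78 − (8.314×273)/(2×96485) × (-7.601) = 0.780 + 0.089 = 0.869 V.

0.869 V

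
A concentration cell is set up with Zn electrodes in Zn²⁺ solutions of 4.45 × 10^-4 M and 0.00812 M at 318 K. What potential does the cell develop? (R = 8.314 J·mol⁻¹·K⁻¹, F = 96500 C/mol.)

Both half-cells are Zn²⁺/Zn, so E°_cell = 0. The concentrated side is the cathode; the cell reaction moves Zn²⁺ from high to low concentration with n = 2.
Q = [Zn²⁺]_dilute/[Zn²⁺]_conc = 4.45 × 10^-4/0.00812 = 0.0548.
E = 0 − (RT/nF) ln Q = −((8.314×318)/(2×96500))(-2.904) = 0.0398 V.

0.040 V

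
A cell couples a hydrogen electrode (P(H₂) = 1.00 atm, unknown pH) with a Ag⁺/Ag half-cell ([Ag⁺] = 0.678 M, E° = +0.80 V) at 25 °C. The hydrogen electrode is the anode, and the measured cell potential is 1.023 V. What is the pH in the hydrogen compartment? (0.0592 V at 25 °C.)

E°_cell = 0.80 V and n = 2.
log Q = n(E° − E)/0.0592 = 2×(0.80 − 1.023)/0.0592 = -7.534.
With Q = [H⁺]^2 / ([Ag⁺]^2·P(H₂)), solving for [H⁺] gives log[H⁺] = -3.936, so pH = 3.94.

pH = 3.94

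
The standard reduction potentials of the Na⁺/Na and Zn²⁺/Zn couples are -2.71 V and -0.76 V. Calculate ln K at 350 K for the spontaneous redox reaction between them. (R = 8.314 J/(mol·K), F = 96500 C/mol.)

E°_cell = -0.76 − (-2.71) = 1.95 V, with n = 2 electrons transferred.
At equilibrium E = 0, so the Nernst equation gives ln K = nFE°/RT = (2)(96500)(1.95)/((8.314)(350)) = 129.33.

ln K = 129.3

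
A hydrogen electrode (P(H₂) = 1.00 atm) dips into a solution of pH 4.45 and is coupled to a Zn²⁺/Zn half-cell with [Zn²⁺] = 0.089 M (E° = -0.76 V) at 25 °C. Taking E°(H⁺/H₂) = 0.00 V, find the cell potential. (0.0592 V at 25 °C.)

The hydrogen couple is the cathode, so E°_cell = 0.76 V; n = 2.
[H⁺] = 10^(−4.45) = 3.5 × 10^-5 M, and Q = [Zn²⁺]·P(H₂) / [H⁺]^2 = 7.07 × 10^7.
E = E° − (0.0592/2) log Q = 0.76 − (0.0592/2)(7.849) = 0.528 V.

0.53 V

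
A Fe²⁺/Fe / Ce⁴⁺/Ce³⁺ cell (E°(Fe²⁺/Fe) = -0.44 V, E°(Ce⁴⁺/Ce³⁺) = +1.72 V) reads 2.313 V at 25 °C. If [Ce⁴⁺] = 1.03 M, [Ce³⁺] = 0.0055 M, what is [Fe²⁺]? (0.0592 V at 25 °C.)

0.24 M

From the Nernst equation, log Q = n(E° − E)/0.0592 = 2(2.16 − 2.313)/0.0592 = -5.169, so Q = 6.78 × 10^-6.
With Q = [Fe²⁺]·[Ce³⁺]^2/[Ce⁴⁺]^2 and the known concentrations, [Fe²⁺] in the numerator gives [Fe²⁺] = 0.24 M.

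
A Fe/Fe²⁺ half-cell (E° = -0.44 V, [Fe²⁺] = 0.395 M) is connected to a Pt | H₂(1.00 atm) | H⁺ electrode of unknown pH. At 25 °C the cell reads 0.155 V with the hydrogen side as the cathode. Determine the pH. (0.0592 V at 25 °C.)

E°_cell = 0.44 V and n = 2.
log Q = n(E° − E)/0.0592 = 2×(0.44 − 0.155)/0.0592 = 9.628.
With Q = [Fe²⁺]·P(H₂) / [H⁺]^2, solving for [H⁺] gives log[H⁺] = -5.016, so pH = 5.02.

pH = 5.02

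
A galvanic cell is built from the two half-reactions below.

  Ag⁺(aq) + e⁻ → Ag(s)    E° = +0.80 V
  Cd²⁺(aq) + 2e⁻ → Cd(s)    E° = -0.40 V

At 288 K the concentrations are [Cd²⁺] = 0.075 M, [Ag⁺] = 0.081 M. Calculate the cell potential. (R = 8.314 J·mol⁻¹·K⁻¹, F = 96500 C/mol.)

1.17 V

The Ag⁺/Ag couple has the higher reduction potential and acts as the cathode, so E°_cell = +0.80 − (-0.40) = 1.20 V.
Balancing electrons gives n = 2; the reaction quotient is Q = [Cd²⁺]/[Ag⁺]^2 = 11.4.
E = E° − (RT/nF) ln Q = 1.20 − (8.314×288)/(2×96500) × (2.436) = 1.200 − 0.030 = 1.170 V.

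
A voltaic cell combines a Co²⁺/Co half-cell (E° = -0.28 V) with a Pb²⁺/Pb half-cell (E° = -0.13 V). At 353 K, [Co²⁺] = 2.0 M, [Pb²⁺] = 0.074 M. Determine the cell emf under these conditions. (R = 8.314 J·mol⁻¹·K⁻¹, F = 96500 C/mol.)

0.100 V

The Pb²⁺/Pb couple has the higher reduction potential and acts as the cathode, so E°_cell = -0.13 − (-0.28) = 0.15 V.
Balancing electrons gives n = 2; the reaction quotient is Q = [Co²⁺]/[Pb²⁺] = 27.0.
E = E° − (RT/nF) ln Q = 0.15 − (8.314×353)/(2×96500) × (3.297) = 0.150 − 0.050 = 0.100 V.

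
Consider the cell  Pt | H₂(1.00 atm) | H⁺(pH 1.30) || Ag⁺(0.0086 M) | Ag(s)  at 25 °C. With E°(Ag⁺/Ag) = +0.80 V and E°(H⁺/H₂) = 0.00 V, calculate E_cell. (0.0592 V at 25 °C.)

The Ag⁺/Ag couple is the cathode, so E°_cell = 0.80 V; n = 2.
[H⁺] = 10^(−1.30) = 0.050 M, and Q = [H⁺]^2 / ([Ag⁺]^2·P(H₂)) = 34.0.
E = E° − (0.0592/2) log Q = 0.80 − (0.0592/2)(1.531) = 0.755 V.

0.75 V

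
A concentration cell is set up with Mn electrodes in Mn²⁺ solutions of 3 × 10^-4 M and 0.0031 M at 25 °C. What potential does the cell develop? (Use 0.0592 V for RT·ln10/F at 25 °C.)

0.030 V

Both half-cells are Mn²⁺/Mn, so E°_cell = 0. The concentrated side is the cathode; the cell reaction moves Mn²⁺ from high to low concentration with n = 2.
Q = [Mn²⁺]_dilute/[Mn²⁺]_conc = 3 × 10^-4/0.0031 = 0.0968.
E = 0 − (0.0592/2) log Q = −(0.0592/2)(-1.014) = 0.0300 V.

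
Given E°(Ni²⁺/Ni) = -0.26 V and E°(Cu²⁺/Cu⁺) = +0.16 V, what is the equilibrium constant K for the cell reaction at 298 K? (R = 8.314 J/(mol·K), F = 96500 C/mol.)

1.6 × 10^14

E°_cell = +0.16 − (-0.26) = 0.42 V, with n = 2 electrons transferred.
At equilibrium E = 0, so the Nernst equation gives ln K = nFE°/RT = (2)(96500)(0.42)/((8.314)(298)) = 32.72.
K = e^32.72 = 1.6 × 10^14.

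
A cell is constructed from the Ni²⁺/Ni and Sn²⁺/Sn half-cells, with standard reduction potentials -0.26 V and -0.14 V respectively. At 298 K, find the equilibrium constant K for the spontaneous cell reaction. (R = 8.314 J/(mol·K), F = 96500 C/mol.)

1.1 × 10^4

E°_cell = -0.14 − (-0.26) = 0.12 V, with n = 2 electrons transferred.
At equilibrium E = 0, so the Nernst equation gives ln K = nFE°/RT = (2)(96500)(0.12)/((8.314)(298)) = 9.35.
K = e^9.35 = 1.1 × 10^4.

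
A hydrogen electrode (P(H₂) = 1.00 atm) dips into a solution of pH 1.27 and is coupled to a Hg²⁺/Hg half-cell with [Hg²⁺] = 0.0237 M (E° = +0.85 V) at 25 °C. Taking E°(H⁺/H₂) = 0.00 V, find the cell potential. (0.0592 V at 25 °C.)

0.88 V

The Hg²⁺/Hg couple is the cathode, so E°_cell = 0.85 V; n = 2.
[H⁺] = 10^(−1.27) = 0.054 M, and Q = [H⁺]^2 / ([Hg²⁺]·P(H₂)) = 0.122.
E = E° − (0.0592/2) log Q = 0.85 − (0.0592/2)(-0.915) = 0.877 V.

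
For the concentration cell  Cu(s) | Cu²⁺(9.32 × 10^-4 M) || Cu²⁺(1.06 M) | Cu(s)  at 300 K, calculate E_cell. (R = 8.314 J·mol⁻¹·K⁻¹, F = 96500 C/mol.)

Both half-cells are Cu²⁺/Cu, so E°_cell = 0. The concentrated side is the cathode; the cell reaction moves Cu²⁺ from high to low concentration with n = 2.
Q = [Cu²⁺]_dilute/[Cu²⁺]_conc = 9.32 × 10^-4/1.06 = 8.79 × 10^-4.
E = 0 − (RT/nF) ln Q = −((8.314×300)/(2×96500))(-7.036) = 0.0909 V.

0.091 V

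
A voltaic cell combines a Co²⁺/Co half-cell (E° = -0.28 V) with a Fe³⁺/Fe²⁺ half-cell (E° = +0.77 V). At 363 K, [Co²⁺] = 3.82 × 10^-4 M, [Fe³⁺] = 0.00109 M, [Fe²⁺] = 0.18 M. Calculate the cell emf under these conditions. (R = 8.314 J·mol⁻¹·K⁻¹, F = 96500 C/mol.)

1.01 V

The Fe³⁺/Fe²⁺ couple has the higher reduction potential and acts as the cathode, so E°_cell = +0.77 − (-0.28) = 1.05 V.
Balancing electrons gives n = 2; the reaction quotient is Q = [Co²⁺]·[Fe²⁺]^2/[Fe³⁺]^2 = 10.4.
E = E° − (RT/nF) ln Q = 1.05 − (8.314×363)/(2×96500) × (2.343) = 1.050 − 0.037 = 1.013 V.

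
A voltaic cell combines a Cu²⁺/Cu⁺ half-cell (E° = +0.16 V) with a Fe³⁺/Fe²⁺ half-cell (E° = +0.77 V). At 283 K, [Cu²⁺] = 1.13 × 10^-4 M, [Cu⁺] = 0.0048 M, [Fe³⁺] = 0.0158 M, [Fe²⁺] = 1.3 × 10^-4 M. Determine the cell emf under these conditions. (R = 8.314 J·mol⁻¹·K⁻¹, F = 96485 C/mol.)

0.818 V

The Fe³⁺/Fe²⁺ couple has the higher reduction potential and acts as the cathode, so E°_cell = +0.77 − (+0.16) = 0.61 V.
Balancing electrons gives n = 1; the reaction quotient is Q = [Cu²⁺]·[Fe²⁺]/([Cu⁺]·[Fe³⁺]) = 1.94 × 10^-4.
E = E° − (RT/nF) ln Q = 0.61 − (8.314×283)/(1×96485) × (-8.549) = 0.610 + 0.208 = 0.818 V.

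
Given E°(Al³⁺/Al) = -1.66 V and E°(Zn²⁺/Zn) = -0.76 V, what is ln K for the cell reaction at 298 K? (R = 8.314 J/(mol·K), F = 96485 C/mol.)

ln K = 210.3

E°_cell = -0.76 − (-1.66) = 0.90 V, with n = 6 electrons transferred.
At equilibrium E = 0, so the Nernst equation gives ln K = nFE°/RT = (6)(96485)(0.90)/((8.314)(298)) = 210.29.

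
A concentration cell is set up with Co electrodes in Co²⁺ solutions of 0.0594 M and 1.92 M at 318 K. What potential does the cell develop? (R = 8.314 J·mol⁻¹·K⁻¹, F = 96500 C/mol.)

0.048 V

Both half-cells are Co²⁺/Co, so E°_cell = 0. The concentrated side is the cathode; the cell reaction moves Co²⁺ from high to low concentration with n = 2.
Q = [Co²⁺]_dilute/[Co²⁺]_conc = 0.0594/1.92 = 0.0309.
E = 0 − (RT/nF) ln Q = −((8.314×318)/(2×96500))(-3.476) = 0.0476 V.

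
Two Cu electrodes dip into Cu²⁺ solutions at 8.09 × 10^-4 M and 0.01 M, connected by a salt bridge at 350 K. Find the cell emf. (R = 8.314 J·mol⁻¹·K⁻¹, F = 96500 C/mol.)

0.038 V

Both half-cells are Cu²⁺/Cu, so E°_cell = 0. The concentrated side is the cathode; the cell reaction moves Cu²⁺ from high to low concentration with n = 2.
Q = [Cu²⁺]_dilute/[Cu²⁺]_conc = 8.09 × 10^-4/0.01 = 0.0809.
E = 0 − (RT/nF) ln Q = −((8.314×350)/(2×96500))(-2.515) = 0.0379 V.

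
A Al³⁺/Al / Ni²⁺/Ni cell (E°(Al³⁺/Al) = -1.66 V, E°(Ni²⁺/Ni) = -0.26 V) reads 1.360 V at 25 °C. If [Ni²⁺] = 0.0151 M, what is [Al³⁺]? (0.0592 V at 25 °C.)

0.2 M

From the Nernst equation, log Q = n(E° − E)/0.0592 = 6(1.40 − 1.360)/0.0592 = 4.054, so Q = 1.13 × 10^4.
With Q = [Al³⁺]^2/[Ni²⁺]^3 and the known concentrations, [Al³⁺]^2 in the numerator gives [Al³⁺] = 0.2 M.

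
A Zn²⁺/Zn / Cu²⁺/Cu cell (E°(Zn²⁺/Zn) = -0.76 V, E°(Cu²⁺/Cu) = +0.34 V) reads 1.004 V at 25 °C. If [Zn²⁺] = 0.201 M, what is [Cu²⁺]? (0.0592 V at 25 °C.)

From the Nernst equation, log Q = n(E° − E)/0.0592 = 2(1.10 − 1.004)/0.0592 = 3.243, so Q = 1750.
With Q = [Zn²⁺]/[Cu²⁺] and the known concentrations, [Cu²⁺] in the denominator gives [Cu²⁺] = 1.1 × 10^-4 M.

1.1 × 10^-4 M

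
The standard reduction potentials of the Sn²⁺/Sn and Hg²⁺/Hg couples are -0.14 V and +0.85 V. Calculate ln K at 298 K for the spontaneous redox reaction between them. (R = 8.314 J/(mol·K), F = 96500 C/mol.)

E°_cell = +0.85 − (-0.14) = 0.99 V, with n = 2 electrons transferred.
At equilibrium E = 0, so the Nernst equation gives ln K = nFE°/RT = (2)(96500)(0.99)/((8.314)(298)) = 77.12.

ln K = 77.1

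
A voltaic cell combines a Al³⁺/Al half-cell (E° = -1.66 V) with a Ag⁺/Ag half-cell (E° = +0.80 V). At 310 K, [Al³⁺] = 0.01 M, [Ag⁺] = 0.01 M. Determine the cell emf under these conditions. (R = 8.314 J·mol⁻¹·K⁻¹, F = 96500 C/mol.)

2.38 V

The Ag⁺/Ag couple has the higher reduction potential and acts as the cathode, so E°_cell = +0.80 − (-1.66) = 2.46 V.
Balancing electrons gives n = 3; the reaction quotient is Q = [Al³⁺]/[Ag⁺]^3 = 1 × 10^4.
E = E° − (RT/nF) ln Q = 2.46 − (8.314×310)/(3×96500) × (9.210) = 2.460 − 0.082 = 2.378 V.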